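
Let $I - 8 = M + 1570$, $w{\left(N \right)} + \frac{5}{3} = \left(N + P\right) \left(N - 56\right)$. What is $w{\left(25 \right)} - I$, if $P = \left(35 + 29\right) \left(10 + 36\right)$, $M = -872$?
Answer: $- \frac{278240}{3} \approx -92747.0$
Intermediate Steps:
$P = 2944$ ($P = 64 \cdot 46 = 2944$)
$w{\left(N \right)} = - \frac{5}{3} + \left(-56 + N\right) \left(2944 + N\right)$ ($w{\left(N \right)} = - \frac{5}{3} + \left(N + 2944\right) \left(N - 56\right) = - \frac{5}{3} + \left(2944 + N\right) \left(-56 + N\right) = - \frac{5}{3} + \left(-56 + N\right) \left(2944 + N\right)$)
$I = 706$ ($I = 8 + \left(-872 + 1570\right) = 8 + 698 = 706$)
$w{\left(25 \right)} - I = \left(- \frac{494597}{3} + 25^{2} + 2888 \cdot 25\right) - 706 = \left(- \frac{494597}{3} + 625 + 72200\right) - 706 = - \frac{276122}{3} - 706 = - \frac{278240}{3}$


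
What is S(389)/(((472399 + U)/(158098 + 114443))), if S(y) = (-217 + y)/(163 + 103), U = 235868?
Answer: 7812842/31399837 ≈ 0.24882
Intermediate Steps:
S(y) = -31/38 + y/266 (S(y) = (-217 + y)/266 = (-217 + y)*(1/266) = -31/38 + y/266)
S(389)/(((472399 + U)/(158098 + 114443))) = (-31/38 + (1/266)*389)/(((472399 + 235868)/(158098 + 114443))) = (-31/38 + 389/266)/((708267/272541)) = 86/(133*((708267*(1/272541)))) = 86/(133*(236089/90847)) = (86/133)*(90847/236089) = 7812842/31399837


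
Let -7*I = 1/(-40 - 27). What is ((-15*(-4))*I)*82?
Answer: 4920/469 ≈ 10.490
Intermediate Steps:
I = 1/469 (I = -1/(7*(-40 - 27)) = -⅐/(-67) = -⅐*(-1/67) = 1/469 ≈ 0.0021322)
((-15*(-4))*I)*82 = (-15*(-4)*(1/469))*82 = (60*(1/469))*82 = (60/469)*82 = 4920/469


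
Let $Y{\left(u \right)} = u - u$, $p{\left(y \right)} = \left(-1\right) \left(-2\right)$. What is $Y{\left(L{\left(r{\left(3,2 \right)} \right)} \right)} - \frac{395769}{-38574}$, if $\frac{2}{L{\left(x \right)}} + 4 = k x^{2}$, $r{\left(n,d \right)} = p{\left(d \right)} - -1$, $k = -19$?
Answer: $\frac{131923}{12858} \approx 10.26$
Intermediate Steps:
$p{\left(y \right)} = 2$
$r{\left(n,d \right)} = 3$ ($r{\left(n,d \right)} = 2 - -1 = 2 + 1 = 3$)
$L{\left(x \right)} = \frac{2}{-4 - 19 x^{2}}$
$Y{\left(u \right)} = 0$
$Y{\left(L{\left(r{\left(3,2 \right)} \right)} \right)} - \frac{395769}{-38574} = 0 - \frac{395769}{-38574} = 0 - 395769 \left(- \frac{1}{38574}\right) = 0 - - \frac{131923}{12858} = 0 + \frac{131923}{12858} = \frac{131923}{12858}$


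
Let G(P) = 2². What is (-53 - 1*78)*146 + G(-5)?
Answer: -19122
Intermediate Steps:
G(P) = 4
(-53 - 1*78)*146 + G(-5) = (-53 - 1*78)*146 + 4 = (-53 - 78)*146 + 4 = -131*146 + 4 = -19126 + 4 = -19122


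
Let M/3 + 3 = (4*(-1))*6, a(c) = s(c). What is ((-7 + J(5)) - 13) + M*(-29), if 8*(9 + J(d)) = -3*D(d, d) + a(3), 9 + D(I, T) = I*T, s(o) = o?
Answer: 18515/8 ≈ 2314.4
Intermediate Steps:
a(c) = c
D(I, T) = -9 + I*T
J(d) = -21/4 - 3*d²/8 (J(d) = -9 + (-3*(-9 + d*d) + 3)/8 = -9 + (-3*(-9 + d²) + 3)/8 = -9 + ((27 - 3*d²) + 3)/8 = -9 + (30 - 3*d²)/8 = -9 + (15/4 - 3*d²/8) = -21/4 - 3*d²/8)
M = -81 (M = -9 + 3*((4*(-1))*6) = -9 + 3*(-4*6) = -9 + 3*(-24) = -9 - 72 = -81)
((-7 + J(5)) - 13) + M*(-29) = ((-7 + (-21/4 - 3/8*5²)) - 13) - 81*(-29) = ((-7 + (-21/4 - 3/8*25)) - 13) + 2349 = ((-7 + (-21/4 - 75/8)) - 13) + 2349 = ((-7 - 117/8) - 13) + 2349 = (-173/8 - 13) + 2349 = -277/8 + 2349 = 18515/8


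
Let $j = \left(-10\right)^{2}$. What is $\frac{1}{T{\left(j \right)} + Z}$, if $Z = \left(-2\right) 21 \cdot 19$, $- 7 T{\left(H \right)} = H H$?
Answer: $- \frac{7}{15586} \approx -0.00044912$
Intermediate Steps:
$j = 100$
$T{\left(H \right)} = - \frac{H^{2}}{7}$ ($T{\left(H \right)} = - \frac{H H}{7} = - \frac{H^{2}}{7}$)
$Z = -798$ ($Z = \left(-42\right) 19 = -798$)
$\frac{1}{T{\left(j \right)} + Z} = \frac{1}{- \frac{100^{2}}{7} - 798} = \frac{1}{\left(- \frac{1}{7}\right) 10000 - 798} = \frac{1}{- \frac{10000}{7} - 798} = \frac{1}{- \frac{15586}{7}} = - \frac{7}{15586}$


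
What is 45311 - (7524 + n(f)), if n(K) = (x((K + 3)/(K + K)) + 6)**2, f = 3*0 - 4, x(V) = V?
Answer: 2415967/64 ≈ 37750.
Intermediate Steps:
f = -4 (f = 0 - 4 = -4)
n(K) = (6 + (3 + K)/(2*K))**2 (n(K) = ((K + 3)/(K + K) + 6)**2 = ((3 + K)/((2*K)) + 6)**2 = ((3 + K)*(1/(2*K)) + 6)**2 = ((3 + K)/(2*K) + 6)**2 = (6 + (3 + K)/(2*K))**2)
45311 - (7524 + n(f)) = 45311 - (7524 + (1/4)*(3 + 13*(-4))**2/(-4)**2) = 45311 - (7524 + (1/4)*(1/16)*(3 - 52)**2) = 45311 - (7524 + (1/4)*(1/16)*(-49)**2) = 45311 - (7524 + (1/4)*(1/16)*2401) = 45311 - (7524 + 2401/64) = 45311 - 1*483937/64 = 45311 - 483937/64 = 2415967/64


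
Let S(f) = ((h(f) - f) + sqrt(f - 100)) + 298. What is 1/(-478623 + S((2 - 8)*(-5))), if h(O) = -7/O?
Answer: -430519710/205941356394649 - 900*I*sqrt(70)/205941356394649 ≈ -2.0905e-6 - 3.6564e-11*I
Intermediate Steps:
S(f) = 298 + sqrt(-100 + f) - f - 7/f (S(f) = ((-7/f - f) + sqrt(f - 100)) + 298 = ((-f - 7/f) + sqrt(-100 + f)) + 298 = (sqrt(-100 + f) - f - 7/f) + 298 = 298 + sqrt(-100 + f) - f - 7/f)
1/(-478623 + S((2 - 8)*(-5))) = 1/(-478623 + (298 + sqrt(-100 + (2 - 8)*(-5)) - (2 - 8)*(-5) - 7*(-1/(5*(2 - 8))))) = 1/(-478623 + (298 + sqrt(-100 - 6*(-5)) - (-6)*(-5) - 7/((-6*(-5))))) = 1/(-478623 + (298 + sqrt(-100 + 30) - 1*30 - 7/30)) = 1/(-478623 + (298 + sqrt(-70) - 30 - 7*1/30)) = 1/(-478623 + (298 + I*sqrt(70) - 30 - 7/30)) = 1/(-478623 + (8033/30 + I*sqrt(70))) = 1/(-14350657/30 + I*sqrt(70))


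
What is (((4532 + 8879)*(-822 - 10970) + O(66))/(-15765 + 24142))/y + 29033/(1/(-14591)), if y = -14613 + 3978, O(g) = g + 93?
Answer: -37740094163723332/89089395 ≈ -4.2362e+8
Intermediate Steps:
O(g) = 93 + g
y = -10635
(((4532 + 8879)*(-822 - 10970) + O(66))/(-15765 + 24142))/y + 29033/(1/(-14591)) = (((4532 + 8879)*(-822 - 10970) + (93 + 66))/(-15765 + 24142))/(-10635) + 29033/(1/(-14591)) = ((13411*(-11792) + 159)/8377)*(-1/10635) + 29033/(-1/14591) = ((-158142512 + 159)*(1/8377))*(-1/10635) + 29033*(-14591) = -158142353*1/8377*(-1/10635) - 423620503 = -158142353/8377*(-1/10635) - 423620503 = 158142353/89089395 - 423620503 = -37740094163723332/89089395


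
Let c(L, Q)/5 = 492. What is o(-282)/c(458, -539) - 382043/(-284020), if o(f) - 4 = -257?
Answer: 10849609/8733615 ≈ 1.2423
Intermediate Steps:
c(L, Q) = 2460 (c(L, Q) = 5*492 = 2460)
o(f) = -253 (o(f) = 4 - 257 = -253)
o(-282)/c(458, -539) - 382043/(-284020) = -253/2460 - 382043/(-284020) = -253*1/2460 - 382043*(-1/284020) = -253/2460 + 382043/284020 = 10849609/8733615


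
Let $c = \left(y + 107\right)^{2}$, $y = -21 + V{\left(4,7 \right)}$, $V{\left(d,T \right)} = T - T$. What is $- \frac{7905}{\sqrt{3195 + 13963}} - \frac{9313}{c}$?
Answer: $- \frac{9313}{7396} - \frac{7905 \sqrt{17158}}{17158} \approx -61.608$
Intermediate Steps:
$V{\left(d,T \right)} = 0$
$y = -21$ ($y = -21 + 0 = -21$)
$c = 7396$ ($c = \left(-21 + 107\right)^{2} = 86^{2} = 7396$)
$- \frac{7905}{\sqrt{3195 + 13963}} - \frac{9313}{c} = - \frac{7905}{\sqrt{3195 + 13963}} - \frac{9313}{7396} = - \frac{7905}{\sqrt{17158}} - \frac{9313}{7396} = - 7905 \frac{\sqrt{17158}}{17158} - \frac{9313}{7396} = - \frac{7905 \sqrt{17158}}{17158} - \frac{9313}{7396} = - \frac{9313}{7396} - \frac{7905 \sqrt{17158}}{17158}$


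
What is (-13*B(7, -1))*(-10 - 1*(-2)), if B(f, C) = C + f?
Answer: 624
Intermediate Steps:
(-13*B(7, -1))*(-10 - 1*(-2)) = (-13*(-1 + 7))*(-10 - 1*(-2)) = (-13*6)*(-10 + 2) = -78*(-8) = 624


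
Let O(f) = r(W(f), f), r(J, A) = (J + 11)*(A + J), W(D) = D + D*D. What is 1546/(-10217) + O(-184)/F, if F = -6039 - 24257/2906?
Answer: -4784331810895242/25649911321 ≈ -1.8652e+5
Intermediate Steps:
F = -17573591/2906 (F = -6039 - 24257/2906 = -17573591/2906 ≈ -6047.3)
W(D) = D + D**2
r(J, A) = (11 + J)*(A + J)
O(f) = 11*f + f**2*(1 + f)**2 + f**2*(1 + f) + 11*f*(1 + f) (O(f) = (f*(1 + f))**2 + 11*f + 11*(f*(1 + f)) + f*(f*(1 + f)) = f**2*(1 + f)**2 + 11*f + 11*f*(1 + f) + f**2*(1 + f) = 11*f + f**2*(1 + f)**2 + f**2*(1 + f) + 11*f*(1 + f))
1546/(-10217) + O(-184)/F = 1546/(-10217) + (-184*(22 + (-184)**3 + 3*(-184)**2 + 13*(-184)))/(-17573591/2906) = 1546*(-1/10217) - 184*(22 - 6229504 + 3*33856 - 2392)*(-2906/17573591) = -1546/10217 - 184*(22 - 6229504 + 101568 - 2392)*(-2906/17573591) = -1546/10217 - 184*(-6130306)*(-2906/17573591) = -1546/10217 + 1127976304*(-2906/17573591) = -1546/10217 - 468271305632/2510513 = -4784331810895242/25649911321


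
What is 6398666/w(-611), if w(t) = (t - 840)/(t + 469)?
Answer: 908610572/1451 ≈ 6.2620e+5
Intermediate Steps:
w(t) = (-840 + t)/(469 + t)
6398666/w(-611) = 6398666/(((-840 - 611)/(469 - 611))) = 6398666/((-1451/(-142))) = 6398666/((-1/142*(-1451))) = 6398666/(1451/142) = 6398666*(142/1451) = 908610572/1451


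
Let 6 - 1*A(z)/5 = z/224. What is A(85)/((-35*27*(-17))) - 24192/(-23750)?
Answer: 8720586977/8546580000 ≈ 1.0204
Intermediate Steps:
A(z) = 30 - 5*z/224
A(85)/((-35*27*(-17))) - 24192/(-23750) = (30 - 5/224*85)/((-35*27*(-17))) - 24192/(-23750) = (30 - 425/224)/((-945*(-17))) - 24192*(-1/23750) = (6295/224)/16065 + 12096/11875 = (6295/224)*(1/16065) + 12096/11875 = 1259/719712 + 12096/11875 = 8720586977/8546580000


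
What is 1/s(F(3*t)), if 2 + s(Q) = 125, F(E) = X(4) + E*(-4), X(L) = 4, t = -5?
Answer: 1/123 ≈ 0.0081301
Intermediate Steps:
F(E) = 4 - 4*E (F(E) = 4 + E*(-4) = 4 - 4*E)
s(Q) = 123 (s(Q) = -2 + 125 = 123)
1/s(F(3*t)) = 1/123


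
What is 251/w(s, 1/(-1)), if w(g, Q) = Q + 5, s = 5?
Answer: 251/4 ≈ 62.750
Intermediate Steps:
w(g, Q) = 5 + Q
251/w(s, 1/(-1)) = 251/(5 + 1/(-1)) = 251/(5 + 1*(-1)) = 251/(5 - 1) = 251/4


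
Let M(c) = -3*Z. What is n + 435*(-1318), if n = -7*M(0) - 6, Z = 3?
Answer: -573273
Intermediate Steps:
M(c) = -9 (M(c) = -3*3 = -9)
n = 57 (n = -7*(-9) - 6 = 63 - 6 = 57)
n + 435*(-1318) = 57 + 435*(-1318) = 57 - 573330 = -573273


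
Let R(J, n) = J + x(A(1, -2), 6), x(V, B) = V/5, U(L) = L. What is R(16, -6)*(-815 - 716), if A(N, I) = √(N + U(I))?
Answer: -24496 - 1531*I/5 ≈ -24496.0 - 306.2*I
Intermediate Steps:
A(N, I) = √(I + N) (A(N, I) = √(N + I) = √(I + N))
x(V, B) = V/5 (x(V, B) = V*(⅕) = V/5)
R(J, n) = J + I/5 (R(J, n) = J + √(-2 + 1)/5 = J + √(-1)/5 = J + I/5)
R(16, -6)*(-815 - 716) = (16 + I/5)*(-815 - 716) = (16 + I/5)*(-1531) = -24496 - 1531*I/5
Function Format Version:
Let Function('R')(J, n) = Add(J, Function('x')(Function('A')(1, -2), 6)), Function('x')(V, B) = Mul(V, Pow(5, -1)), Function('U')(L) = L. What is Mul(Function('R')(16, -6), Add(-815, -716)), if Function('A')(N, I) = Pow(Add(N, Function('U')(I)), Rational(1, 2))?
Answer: Add(-24496, Mul(Rational(-1531, 5), I)) ≈ Add(-24496., Mul(-306.20, I))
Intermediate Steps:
Function('A')(N, I) = Pow(Add(I, N), Rational(1, 2)) (Function('A')(N, I) = Pow(Add(N, I), Rational(1, 2)) = Pow(Add(I, N), Rational(1, 2)))
Function('x')(V, B) = Mul(Rational(1, 5), V) (Function('x')(V, B) = Mul(V, Rational(1, 5)) = Mul(Rational(1, 5), V))
Function('R')(J, n) = Add(J, Mul(Rational(1, 5), I)) (Function('R')(J, n) = Add(J, Mul(Rational(1, 5), Pow(Add(-2, 1), Rational(1, 2)))) = Add(J, Mul(Rational(1, 5), Pow(-1, Rational(1, 2)))) = Add(J, Mul(Rational(1, 5), I)))
Mul(Function('R')(16, -6), Add(-815, -716)) = Mul(Add(16, Mul(Rational(1, 5), I)), Add(-815, -716)) = Mul(Add(16, Mul(Rational(1, 5), I)), -1531) = Add(-24496, Mul(Rational(-1531, 5), I))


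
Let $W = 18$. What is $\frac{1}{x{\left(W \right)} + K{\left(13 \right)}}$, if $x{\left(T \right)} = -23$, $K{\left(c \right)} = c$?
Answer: $- \frac{1}{10} \approx -0.1$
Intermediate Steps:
$\frac{1}{x{\left(W \right)} + K{\left(13 \right)}} = \frac{1}{-23 + 13} = \frac{1}{-10} = - \frac{1}{10}$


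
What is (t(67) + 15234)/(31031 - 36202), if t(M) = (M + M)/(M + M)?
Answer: -15235/5171 ≈ -2.9462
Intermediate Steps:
t(M) = 1 (t(M) = (2*M)/((2*M)) = (2*M)*(1/(2*M)) = 1)
(t(67) + 15234)/(31031 - 36202) = (1 + 15234)/(31031 - 36202) = 15235/(-5171) = 15235*(-1/5171) = -15235/5171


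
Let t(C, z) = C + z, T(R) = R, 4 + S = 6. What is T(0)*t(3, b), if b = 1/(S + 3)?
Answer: 0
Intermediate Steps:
S = 2 (S = -4 + 6 = 2)
b = ⅕ (b = 1/(2 + 3) = 1/5 = ⅕ ≈ 0.20000)
T(0)*t(3, b) = 0*(3 + ⅕) = 0*(16/5) = 0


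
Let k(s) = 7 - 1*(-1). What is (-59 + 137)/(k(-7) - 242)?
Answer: -⅓ ≈ -0.33333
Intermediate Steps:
k(s) = 8 (k(s) = 7 + 1 = 8)
(-59 + 137)/(k(-7) - 242) = (-59 + 137)/(8 - 242) = 78/(-234) = 78*(-1/234) = -⅓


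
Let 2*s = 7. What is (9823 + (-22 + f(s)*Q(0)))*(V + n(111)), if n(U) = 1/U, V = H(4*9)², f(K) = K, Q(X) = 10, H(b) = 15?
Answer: 245663936/111 ≈ 2.2132e+6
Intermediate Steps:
s = 7/2 (s = (½)*7 = 7/2 ≈ 3.5000)
V = 225 (V = 15² = 225)
(9823 + (-22 + f(s)*Q(0)))*(V + n(111)) = (9823 + (-22 + (7/2)*10))*(225 + 1/111) = (9823 + (-22 + 35))*(225 + 1/111) = (9823 + 13)*(24976/111) = 9836*(24976/111) = 245663936/111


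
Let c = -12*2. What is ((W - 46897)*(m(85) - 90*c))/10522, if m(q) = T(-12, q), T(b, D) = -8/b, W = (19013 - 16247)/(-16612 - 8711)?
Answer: -427659131753/44408101 ≈ -9630.2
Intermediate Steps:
W = -922/8441 (W = 2766/(-25323) = 2766*(-1/25323) = -922/8441 ≈ -0.10923)
c = -24
m(q) = 2/3 (m(q) = -8/(-12) = -8*(-1/12) = 2/3)
((W - 46897)*(m(85) - 90*c))/10522 = ((-922/8441 - 46897)*(2/3 - 90*(-24)))/10522 = -395858499*(2/3 + 2160)/8441*(1/10522) = -395858499/8441*6482/3*(1/10522) = -855318263506/8441*1/10522 = -427659131753/44408101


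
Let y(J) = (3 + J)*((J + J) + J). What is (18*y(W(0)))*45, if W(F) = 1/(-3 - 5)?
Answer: -27945/32 ≈ -873.28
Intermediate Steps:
W(F) = -⅛ (W(F) = 1/(-8) = -⅛)
y(J) = 3*J*(3 + J) (y(J) = (3 + J)*(2*J + J) = (3 + J)*(3*J) = 3*J*(3 + J))
(18*y(W(0)))*45 = (18*(3*(-⅛)*(3 - ⅛)))*45 = (18*(3*(-⅛)*(23/8)))*45 = (18*(-69/64))*45 = -621/32*45 = -27945/32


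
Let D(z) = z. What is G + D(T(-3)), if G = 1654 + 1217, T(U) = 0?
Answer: 2871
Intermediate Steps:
G = 2871
G + D(T(-3)) = 2871 + 0 = 2871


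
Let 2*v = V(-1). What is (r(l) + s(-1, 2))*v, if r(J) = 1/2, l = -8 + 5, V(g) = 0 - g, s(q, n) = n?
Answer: 5/4 ≈ 1.2500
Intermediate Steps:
V(g) = -g
l = -3
r(J) = ½
v = ½ (v = (-1*(-1))/2 = (½)*1 = ½ ≈ 0.50000)
(r(l) + s(-1, 2))*v = (½ + 2)*(½) = (5/2)*(½) = 5/4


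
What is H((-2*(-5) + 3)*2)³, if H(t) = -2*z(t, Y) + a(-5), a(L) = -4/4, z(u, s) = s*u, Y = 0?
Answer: -1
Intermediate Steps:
a(L) = -1 (a(L) = -4*¼ = -1)
H(t) = -1 (H(t) = -0*t - 1 = -2*0 - 1 = 0 - 1 = -1)
H((-2*(-5) + 3)*2)³ = (-1)³ = -1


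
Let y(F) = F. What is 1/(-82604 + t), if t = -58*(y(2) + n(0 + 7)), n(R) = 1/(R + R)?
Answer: -7/579069 ≈ -1.2088e-5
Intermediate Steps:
n(R) = 1/(2*R)
t = -841/7 (t = -58*(2 + 1/(2*(0 + 7))) = -58*(2 + (1/2)/7) = -58*(2 + (1/2)*(1/7)) = -58*(2 + 1/14) = -58*29/14 = -841/7 ≈ -120.14)
1/(-82604 + t) = 1/(-82604 - 841/7) = 1/(-579069/7) = -7/579069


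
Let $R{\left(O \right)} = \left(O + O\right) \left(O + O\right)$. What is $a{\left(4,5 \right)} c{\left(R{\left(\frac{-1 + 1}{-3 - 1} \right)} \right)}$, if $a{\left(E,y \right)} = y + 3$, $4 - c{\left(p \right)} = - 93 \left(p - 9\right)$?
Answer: $-6664$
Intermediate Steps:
$R{\left(O \right)} = 4 O^{2}$ ($R{\left(O \right)} = 2 O 2 O = 4 O^{2}$)
$c{\left(p \right)} = -833 + 93 p$ ($c{\left(p \right)} = 4 - - 93 \left(p - 9\right) = 4 - - 93 \left(-9 + p\right) = 4 - \left(837 - 93 p\right) = 4 + \left(-837 + 93 p\right) = -833 + 93 p$)
$a{\left(E,y \right)} = 3 + y$
$a{\left(4,5 \right)} c{\left(R{\left(\frac{-1 + 1}{-3 - 1} \right)} \right)} = \left(3 + 5\right) \left(-833 + 93 \cdot 4 \left(\frac{-1 + 1}{-3 - 1}\right)^{2}\right) = 8 \left(-833 + 93 \cdot 4 \left(\frac{0}{-4}\right)^{2}\right) = 8 \left(-833 + 93 \cdot 4 \left(0 \left(- \frac{1}{4}\right)\right)^{2}\right) = 8 \left(-833 + 93 \cdot 4 \cdot 0^{2}\right) = 8 \left(-833 + 93 \cdot 4 \cdot 0\right) = 8 \left(-833 + 93 \cdot 0\right) = 8 \left(-833 + 0\right) = 8 \left(-833\right) = -6664$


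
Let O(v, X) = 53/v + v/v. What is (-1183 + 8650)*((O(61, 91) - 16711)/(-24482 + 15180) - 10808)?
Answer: -45785237527773/567422 ≈ -8.0690e+7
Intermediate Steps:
O(v, X) = 1 + 53/v (O(v, X) = 53/v + 1 = 1 + 53/v)
(-1183 + 8650)*((O(61, 91) - 16711)/(-24482 + 15180) - 10808) = (-1183 + 8650)*(((53 + 61)/61 - 16711)/(-24482 + 15180) - 10808) = 7467*(((1/61)*114 - 16711)/(-9302) - 10808) = 7467*((114/61 - 16711)*(-1/9302) - 10808) = 7467*(-1019257/61*(-1/9302) - 10808) = 7467*(1019257/567422 - 10808) = 7467*(-6131677719/567422) = -45785237527773/567422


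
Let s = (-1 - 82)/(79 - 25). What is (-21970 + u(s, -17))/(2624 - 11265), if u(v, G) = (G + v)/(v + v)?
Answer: 3646019/1434406 ≈ 2.5418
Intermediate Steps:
s = -83/54 ≈ -1.5370
u(v, G) = (G + v)/(2*v) (u(v, G) = (G + v)/((2*v)) = (G + v)*(1/(2*v)) = (G + v)/(2*v))
(-21970 + u(s, -17))/(2624 - 11265) = (-21970 + (-17 - 83/54)/(2*(-83/54)))/(2624 - 11265) = (-21970 + (½)*(-54/83)*(-1001/54))/(-8641) = (-21970 + 1001/166)*(-1/8641) = -3646019/166*(-1/8641) = 3646019/1434406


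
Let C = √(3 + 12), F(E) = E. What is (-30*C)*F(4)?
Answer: -120*√15 ≈ -464.76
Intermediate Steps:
C = √15 ≈ 3.8730
(-30*C)*F(4) = -30*√15*4 = -120*√15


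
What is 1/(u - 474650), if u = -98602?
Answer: -1/573252 ≈ -1.7444e-6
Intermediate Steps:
1/(u - 474650) = 1/(-98602 - 474650) = 1/(-573252) = -1/573252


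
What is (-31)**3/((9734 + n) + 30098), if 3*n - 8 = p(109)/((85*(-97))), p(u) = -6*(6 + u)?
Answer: -147376077/197062234 ≈ -0.74787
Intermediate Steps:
p(u) = -36 - 6*u
n = 13330/4947 (n = 8/3 + ((-36 - 6*109)/((85*(-97))))/3 = 8/3 + ((-36 - 654)/(-8245))/3 = 8/3 + (-690*(-1/8245))/3 = 8/3 + (1/3)*(138/1649) = 8/3 + 46/1649 = 13330/4947 ≈ 2.6946)
(-31)**3/((9734 + n) + 30098) = (-31)**3/((9734 + 13330/4947) + 30098) = -29791/(48167428/4947 + 30098) = -29791/197062234/4947 = -29791*4947/197062234 = -147376077/197062234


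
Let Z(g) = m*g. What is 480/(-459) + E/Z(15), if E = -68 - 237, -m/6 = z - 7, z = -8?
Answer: -5837/4590 ≈ -1.2717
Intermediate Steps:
m = 90 (m = -6*(-8 - 7) = -6*(-15) = 90)
Z(g) = 90*g
E = -305
480/(-459) + E/Z(15) = 480/(-459) - 305/(90*15) = 480*(-1/459) - 305/1350 = -160/153 - 305*1/1350 = -160/153 - 61/270 = -5837/4590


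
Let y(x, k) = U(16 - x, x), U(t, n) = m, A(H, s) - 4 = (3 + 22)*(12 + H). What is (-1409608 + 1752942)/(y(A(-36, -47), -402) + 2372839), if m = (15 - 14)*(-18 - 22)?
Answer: 343334/2372799 ≈ 0.14470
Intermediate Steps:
m = -40 (m = 1*(-40) = -40)
A(H, s) = 304 + 25*H (A(H, s) = 4 + (3 + 22)*(12 + H) = 4 + 25*(12 + H) = 4 + (300 + 25*H) = 304 + 25*H)
U(t, n) = -40
y(x, k) = -40
(-1409608 + 1752942)/(y(A(-36, -47), -402) + 2372839) = (-1409608 + 1752942)/(-40 + 2372839) = 343334/2372799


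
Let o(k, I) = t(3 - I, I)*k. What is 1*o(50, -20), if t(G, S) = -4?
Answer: -200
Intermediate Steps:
o(k, I) = -4*k
1*o(50, -20) = 1*(-4*50) = 1*(-200) = -200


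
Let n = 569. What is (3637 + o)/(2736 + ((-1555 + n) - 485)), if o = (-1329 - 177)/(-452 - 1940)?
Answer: 870121/302588 ≈ 2.8756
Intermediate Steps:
o = 753/1196 (o = -1506/(-2392) = -1506*(-1/2392) = 753/1196 ≈ 0.62960)
(3637 + o)/(2736 + ((-1555 + n) - 485)) = (3637 + 753/1196)/(2736 + ((-1555 + 569) - 485)) = 4350605/(1196*(2736 + (-986 - 485))) = 4350605/(1196*(2736 - 1471)) = (4350605/1196)/1265 = (4350605/1196)*(1/1265) = 870121/302588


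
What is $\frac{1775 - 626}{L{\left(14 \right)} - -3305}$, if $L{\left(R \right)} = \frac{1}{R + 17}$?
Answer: $\frac{11873}{34152} \approx 0.34765$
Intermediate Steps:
$L{\left(R \right)} = \frac{1}{17 + R}$
$\frac{1775 - 626}{L{\left(14 \right)} - -3305} = \frac{1775 - 626}{\frac{1}{17 + 14} - -3305} = \frac{1775 - 626}{\frac{1}{31} + 3305} = \frac{1149}{\frac{1}{31} + 3305} = \frac{1149}{\frac{102456}{31}} = 1149 \cdot \frac{31}{102456} = \frac{11873}{34152}$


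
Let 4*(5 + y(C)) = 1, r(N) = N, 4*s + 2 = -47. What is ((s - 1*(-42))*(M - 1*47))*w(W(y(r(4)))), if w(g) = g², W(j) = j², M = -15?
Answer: -480754169/512 ≈ -9.3897e+5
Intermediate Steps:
s = -49/4 (s = -½ + (¼)*(-47) = -½ - 47/4 = -49/4 ≈ -12.250)
y(C) = -19/4 (y(C) = -5 + (¼)*1 = -5 + ¼ = -19/4)
((s - 1*(-42))*(M - 1*47))*w(W(y(r(4)))) = ((-49/4 - 1*(-42))*(-15 - 1*47))*((-19/4)²)² = ((-49/4 + 42)*(-15 - 47))*(361/16)² = ((119/4)*(-62))*(130321/256) = -3689/2*130321/256 = -480754169/512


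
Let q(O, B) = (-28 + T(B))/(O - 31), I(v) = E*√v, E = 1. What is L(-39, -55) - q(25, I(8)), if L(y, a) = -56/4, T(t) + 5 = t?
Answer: -39/2 + √2/3 ≈ -19.029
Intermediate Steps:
T(t) = -5 + t
I(v) = √v (I(v) = 1*√v = √v)
L(y, a) = -14 (L(y, a) = -56*¼ = -14)
q(O, B) = (-33 + B)/(-31 + O) (q(O, B) = (-28 + (-5 + B))/(O - 31) = (-33 + B)/(-31 + O))
L(-39, -55) - q(25, I(8)) = -14 - (-33 + √8)/(-31 + 25) = -14 - (-33 + 2*√2)/(-6) = -14 - (-1)*(-33 + 2*√2)/6 = -14 - (11/2 - √2/3) = -14 + (-11/2 + √2/3) = -39/2 + √2/3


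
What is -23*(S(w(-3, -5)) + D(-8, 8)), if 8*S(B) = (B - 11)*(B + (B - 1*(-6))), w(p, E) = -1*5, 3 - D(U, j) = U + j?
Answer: -253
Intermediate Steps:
D(U, j) = 3 - U - j (D(U, j) = 3 - (U + j) = 3 + (-U - j) = 3 - U - j)
w(p, E) = -5
S(B) = (-11 + B)*(6 + 2*B)/8 (S(B) = ((B - 11)*(B + (B - 1*(-6))))/8 = ((-11 + B)*(B + (B + 6)))/8 = ((-11 + B)*(B + (6 + B)))/8 = ((-11 + B)*(6 + 2*B))/8 = (-11 + B)*(6 + 2*B)/8)
-23*(S(w(-3, -5)) + D(-8, 8)) = -23*((-33/4 - 2*(-5) + (¼)*(-5)²) + (3 - 1*(-8) - 1*8)) = -23*((-33/4 + 10 + (¼)*25) + (3 + 8 - 8)) = -23*((-33/4 + 10 + 25/4) + 3) = -23*(8 + 3) = -23*11 = -253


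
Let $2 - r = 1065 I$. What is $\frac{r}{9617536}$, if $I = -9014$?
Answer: $\frac{1199989}{1202192} \approx 0.99817$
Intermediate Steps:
$r = 9599912$ ($r = 2 - 1065 \left(-9014\right) = 2 - -9599910 = 2 + 9599910 = 9599912$)
$\frac{r}{9617536} = \frac{9599912}{9617536} = 9599912 \cdot \frac{1}{9617536} = \frac{1199989}{1202192}$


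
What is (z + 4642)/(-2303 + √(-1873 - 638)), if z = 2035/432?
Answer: -4622993837/2292330240 - 2007379*I*√31/254703360 ≈ -2.0167 - 0.043881*I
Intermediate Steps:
z = 2035/432 (z = 2035*(1/432) = 2035/432 ≈ 4.7106)
(z + 4642)/(-2303 + √(-1873 - 638)) = (2035/432 + 4642)/(-2303 + √(-1873 - 638)) = 2007379/(432*(-2303 + √(-2511))) = 2007379/(432*(-2303 + 9*I*√31))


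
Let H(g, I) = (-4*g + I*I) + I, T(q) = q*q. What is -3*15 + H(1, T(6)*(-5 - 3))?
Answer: 82607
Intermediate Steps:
T(q) = q**2
H(g, I) = I + I**2 - 4*g (H(g, I) = (-4*g + I**2) + I = (I**2 - 4*g) + I = I + I**2 - 4*g)
-3*15 + H(1, T(6)*(-5 - 3)) = -3*15 + (6**2*(-5 - 3) + (6**2*(-5 - 3))**2 - 4*1) = -45 + (36*(-8) + (36*(-8))**2 - 4) = -45 + (-288 + (-288)**2 - 4) = -45 + (-288 + 82944 - 4) = -45 + 82652 = 82607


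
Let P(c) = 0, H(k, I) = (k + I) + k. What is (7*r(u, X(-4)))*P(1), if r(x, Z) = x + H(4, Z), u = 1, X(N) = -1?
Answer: 0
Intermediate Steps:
H(k, I) = I + 2*k (H(k, I) = (I + k) + k = I + 2*k)
r(x, Z) = 8 + Z + x (r(x, Z) = x + (Z + 2*4) = x + (Z + 8) = x + (8 + Z) = 8 + Z + x)
(7*r(u, X(-4)))*P(1) = (7*(8 - 1 + 1))*0 = (7*8)*0 = 56*0 = 0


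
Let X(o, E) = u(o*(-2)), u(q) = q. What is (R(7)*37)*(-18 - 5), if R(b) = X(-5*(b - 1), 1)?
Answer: -51060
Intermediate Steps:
X(o, E) = -2*o (X(o, E) = o*(-2) = -2*o)
R(b) = -10 + 10*b (R(b) = -(-10)*(b - 1) = -(-10)*(-1 + b) = -2*(5 - 5*b) = -10 + 10*b)
(R(7)*37)*(-18 - 5) = ((-10 + 10*7)*37)*(-18 - 5) = ((-10 + 70)*37)*(-23) = (60*37)*(-23) = 2220*(-23) = -51060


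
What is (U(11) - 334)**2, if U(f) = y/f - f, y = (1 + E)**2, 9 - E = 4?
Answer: 14130081/121 ≈ 1.1678e+5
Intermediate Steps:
E = 5 (E = 9 - 1*4 = 9 - 4 = 5)
y = 36 (y = (1 + 5)**2 = 6**2 = 36)
U(f) = -f + 36/f (U(f) = 36/f - f = -f + 36/f)
(U(11) - 334)**2 = ((-1*11 + 36/11) - 334)**2 = ((-11 + 36*(1/11)) - 334)**2 = ((-11 + 36/11) - 334)**2 = (-85/11 - 334)**2 = (-3759/11)**2 = 14130081/121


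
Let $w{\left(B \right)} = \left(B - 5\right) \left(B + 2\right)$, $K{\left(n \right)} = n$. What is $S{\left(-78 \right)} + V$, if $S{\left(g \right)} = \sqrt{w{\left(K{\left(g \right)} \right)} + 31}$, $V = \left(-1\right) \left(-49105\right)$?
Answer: $49105 + \sqrt{6339} \approx 49185.0$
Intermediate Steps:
$w{\left(B \right)} = \left(-5 + B\right) \left(2 + B\right)$
$V = 49105$
$S{\left(g \right)} = \sqrt{21 + g^{2} - 3 g}$ ($S{\left(g \right)} = \sqrt{\left(-10 + g^{2} - 3 g\right) + 31} = \sqrt{21 + g^{2} - 3 g}$)
$S{\left(-78 \right)} + V = \sqrt{21 + \left(-78\right)^{2} - -234} + 49105 = \sqrt{21 + 6084 + 234} + 49105 = \sqrt{6339} + 49105 = 49105 + \sqrt{6339}$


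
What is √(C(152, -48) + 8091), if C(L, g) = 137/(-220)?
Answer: √97893565/110 ≈ 89.947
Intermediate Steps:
C(L, g) = -137/220 (C(L, g) = 137*(-1/220) = -137/220)
√(C(152, -48) + 8091) = √(-137/220 + 8091) = √(1779883/220) = √97893565/110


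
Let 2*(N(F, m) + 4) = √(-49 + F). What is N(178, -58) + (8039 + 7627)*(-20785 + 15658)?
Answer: -80319586 + √129/2 ≈ -8.0320e+7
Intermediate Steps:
N(F, m) = -4 + √(-49 + F)/2
N(178, -58) + (8039 + 7627)*(-20785 + 15658) = (-4 + √(-49 + 178)/2) + (8039 + 7627)*(-20785 + 15658) = (-4 + √129/2) + 15666*(-5127) = (-4 + √129/2) - 80319582 = -80319586 + √129/2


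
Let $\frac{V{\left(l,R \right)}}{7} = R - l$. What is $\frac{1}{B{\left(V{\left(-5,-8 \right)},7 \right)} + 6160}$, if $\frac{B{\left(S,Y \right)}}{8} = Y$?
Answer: $\frac{1}{6216} \approx 0.00016088$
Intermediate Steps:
$V{\left(l,R \right)} = - 7 l + 7 R$ ($V{\left(l,R \right)} = 7 \left(R - l\right) = - 7 l + 7 R$)
$B{\left(S,Y \right)} = 8 Y$
$\frac{1}{B{\left(V{\left(-5,-8 \right)},7 \right)} + 6160} = \frac{1}{8 \cdot 7 + 6160} = \frac{1}{56 + 6160} = \frac{1}{6216}$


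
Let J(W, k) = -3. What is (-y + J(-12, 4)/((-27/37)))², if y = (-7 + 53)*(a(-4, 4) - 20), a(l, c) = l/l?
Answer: 62457409/81 ≈ 7.7108e+5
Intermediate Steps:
a(l, c) = 1
y = -874 (y = (-7 + 53)*(1 - 20) = 46*(-19) = -874)
(-y + J(-12, 4)/((-27/37)))² = (-1*(-874) - 3/((-27/37)))² = (874 - 3/((-27*1/37)))² = (874 - 3/(-27/37))² = (874 - 3*(-37/27))² = (874 + 37/9)² = (7903/9)² = 62457409/81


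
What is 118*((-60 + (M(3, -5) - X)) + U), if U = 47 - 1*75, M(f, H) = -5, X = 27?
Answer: -14160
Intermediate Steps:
U = -28 (U = 47 - 75 = -28)
118*((-60 + (M(3, -5) - X)) + U) = 118*((-60 + (-5 - 1*27)) - 28) = 118*((-60 + (-5 - 27)) - 28) = 118*((-60 - 32) - 28) = 118*(-92 - 28) = 118*(-120) = -14160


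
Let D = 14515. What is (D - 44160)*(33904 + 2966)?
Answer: -1093011150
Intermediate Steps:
(D - 44160)*(33904 + 2966) = (14515 - 44160)*(33904 + 2966) = -29645*36870 = -1093011150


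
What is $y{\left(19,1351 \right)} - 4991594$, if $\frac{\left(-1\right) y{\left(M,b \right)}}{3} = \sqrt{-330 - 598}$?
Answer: $-4991594 - 12 i \sqrt{58} \approx -4.9916 \cdot 10^{6} - 91.389 i$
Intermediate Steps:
$y{\left(M,b \right)} = - 12 i \sqrt{58}$ ($y{\left(M,b \right)} = - 3 \sqrt{-330 - 598} = - 3 \sqrt{-928} = - 3 \cdot 4 i \sqrt{58} = - 12 i \sqrt{58}$)
$y{\left(19,1351 \right)} - 4991594 = - 12 i \sqrt{58} - 4991594 = -4991594 - 12 i \sqrt{58}$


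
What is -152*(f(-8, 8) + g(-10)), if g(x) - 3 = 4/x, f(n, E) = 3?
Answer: -4256/5 ≈ -851.20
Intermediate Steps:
g(x) = 3 + 4/x
-152*(f(-8, 8) + g(-10)) = -152*(3 + (3 + 4/(-10))) = -152*(3 + (3 + 4*(-⅒))) = -152*(3 + (3 - ⅖)) = -152*(3 + 13/5) = -152*28/5 = -4256/5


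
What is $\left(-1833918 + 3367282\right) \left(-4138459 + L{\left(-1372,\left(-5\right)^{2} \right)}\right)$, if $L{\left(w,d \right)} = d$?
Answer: $-6345725711976$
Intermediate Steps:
$\left(-1833918 + 3367282\right) \left(-4138459 + L{\left(-1372,\left(-5\right)^{2} \right)}\right) = \left(-1833918 + 3367282\right) \left(-4138459 + \left(-5\right)^{2}\right) = 1533364 \left(-4138459 + 25\right) = 1533364 \left(-4138434\right) = -6345725711976$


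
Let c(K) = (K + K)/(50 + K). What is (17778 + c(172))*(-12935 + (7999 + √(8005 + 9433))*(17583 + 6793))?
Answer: 384780503862170/111 + 48106767280*√17438/111 ≈ 3.5237e+12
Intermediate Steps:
c(K) = 2*K/(50 + K) (c(K) = (2*K)/(50 + K) = 2*K/(50 + K))
(17778 + c(172))*(-12935 + (7999 + √(8005 + 9433))*(17583 + 6793)) = (17778 + 2*172/(50 + 172))*(-12935 + (7999 + √(8005 + 9433))*(17583 + 6793)) = (17778 + 2*172/222)*(-12935 + (7999 + √17438)*24376) = (17778 + 2*172*(1/222))*(-12935 + (194983624 + 24376*√17438)) = (17778 + 172/111)*(194970689 + 24376*√17438) = 1973530*(194970689 + 24376*√17438)/111 = 384780503862170/111 + 48106767280*√17438/111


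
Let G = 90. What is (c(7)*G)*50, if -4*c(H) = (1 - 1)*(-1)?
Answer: 0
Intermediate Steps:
c(H) = 0 (c(H) = -(1 - 1)*(-1)/4 = -0*(-1) = -1/4*0 = 0)
(c(7)*G)*50 = (0*90)*50 = 0*50 = 0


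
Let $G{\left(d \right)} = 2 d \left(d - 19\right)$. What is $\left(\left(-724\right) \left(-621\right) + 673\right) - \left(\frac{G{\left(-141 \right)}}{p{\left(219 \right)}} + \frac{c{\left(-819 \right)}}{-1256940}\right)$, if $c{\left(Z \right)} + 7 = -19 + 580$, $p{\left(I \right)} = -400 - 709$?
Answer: $\frac{313859371958303}{696973230} \approx 4.5032 \cdot 10^{5}$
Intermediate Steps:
$p{\left(I \right)} = -1109$
$c{\left(Z \right)} = 554$ ($c{\left(Z \right)} = -7 + \left(-19 + 580\right) = -7 + 561 = 554$)
$G{\left(d \right)} = 2 d \left(-19 + d\right)$
$\left(\left(-724\right) \left(-621\right) + 673\right) - \left(\frac{G{\left(-141 \right)}}{p{\left(219 \right)}} + \frac{c{\left(-819 \right)}}{-1256940}\right) = \left(\left(-724\right) \left(-621\right) + 673\right) - \left(\frac{2 \left(-141\right) \left(-19 - 141\right)}{-1109} + \frac{554}{-1256940}\right) = \left(449604 + 673\right) - \left(2 \left(-141\right) \left(-160\right) \left(- \frac{1}{1109}\right) + 554 \left(- \frac{1}{1256940}\right)\right) = 450277 - \left(45120 \left(- \frac{1}{1109}\right) - \frac{277}{628470}\right) = 450277 - \left(- \frac{45120}{1109} - \frac{277}{628470}\right) = 450277 - - \frac{28356873593}{696973230} = 450277 + \frac{28356873593}{696973230} = \frac{313859371958303}{696973230}$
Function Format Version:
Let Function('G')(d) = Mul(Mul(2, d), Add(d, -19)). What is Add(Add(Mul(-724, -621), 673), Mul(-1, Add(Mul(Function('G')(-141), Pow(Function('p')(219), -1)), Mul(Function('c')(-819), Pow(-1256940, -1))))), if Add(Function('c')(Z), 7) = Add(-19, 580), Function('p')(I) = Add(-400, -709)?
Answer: Rational(313859371958303, 696973230) ≈ 4.5032e+5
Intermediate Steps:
Function('p')(I) = -1109
Function('c')(Z) = 554 (Function('c')(Z) = Add(-7, Add(-19, 580)) = Add(-7, 561) = 554)
Function('G')(d) = Mul(2, d, Add(-19, d)) (Function('G')(d) = Mul(Mul(2, d), Add(-19, d)) = Mul(2, d, Add(-19, d)))
Add(Add(Mul(-724, -621), 673), Mul(-1, Add(Mul(Function('G')(-141), Pow(Function('p')(219), -1)), Mul(Function('c')(-819), Pow(-1256940, -1))))) = Add(Add(Mul(-724, -621), 673), Mul(-1, Add(Mul(Mul(2, -141, Add(-19, -141)), Pow(-1109, -1)), Mul(554, Pow(-1256940, -1))))) = Add(Add(449604, 673), Mul(-1, Add(Mul(Mul(2, -141, -160), Rational(-1, 1109)), Mul(554, Rational(-1, 1256940))))) = Add(450277, Mul(-1, Add(Mul(45120, Rational(-1, 1109)), Rational(-277, 628470)))) = Add(450277, Mul(-1, Add(Rational(-45120, 1109), Rational(-277, 628470)))) = Add(450277, Mul(-1, Rational(-28356873593, 696973230))) = Add(450277, Rational(28356873593, 696973230)) = Rational(313859371958303, 696973230)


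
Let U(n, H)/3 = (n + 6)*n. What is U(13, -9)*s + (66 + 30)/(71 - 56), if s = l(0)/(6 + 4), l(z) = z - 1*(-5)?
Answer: 3769/10 ≈ 376.90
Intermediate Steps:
U(n, H) = 3*n*(6 + n) (U(n, H) = 3*((n + 6)*n) = 3*((6 + n)*n) = 3*(n*(6 + n)) = 3*n*(6 + n))
l(z) = 5 + z (l(z) = z + 5 = 5 + z)
s = ½ (s = (5 + 0)/(6 + 4) = 5/10 = 5*(⅒) = ½ ≈ 0.50000)
U(13, -9)*s + (66 + 30)/(71 - 56) = (3*13*(6 + 13))*(½) + (66 + 30)/(71 - 56) = (3*13*19)*(½) + 96/15 = 741*(½) + 96*(1/15) = 741/2 + 32/5 = 3769/10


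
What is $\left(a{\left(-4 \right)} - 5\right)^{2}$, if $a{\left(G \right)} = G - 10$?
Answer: $361$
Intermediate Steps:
$a{\left(G \right)} = -10 + G$
$\left(a{\left(-4 \right)} - 5\right)^{2} = \left(\left(-10 - 4\right) - 5\right)^{2} = \left(-14 - 5\right)^{2} = \left(-19\right)^{2} = 361$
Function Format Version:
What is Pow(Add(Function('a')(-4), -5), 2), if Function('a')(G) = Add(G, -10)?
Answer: 361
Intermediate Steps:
Function('a')(G) = Add(-10, G)
Pow(Add(Function('a')(-4), -5), 2) = Pow(Add(Add(-10, -4), -5), 2) = Pow(Add(-14, -5), 2) = Pow(-19, 2) = 361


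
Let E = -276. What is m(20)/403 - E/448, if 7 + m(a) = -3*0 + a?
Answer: 2251/3472 ≈ 0.64833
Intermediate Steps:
m(a) = -7 + a (m(a) = -7 + (-3*0 + a) = -7 + (0 + a) = -7 + a)
m(20)/403 - E/448 = (-7 + 20)/403 - (-276)/448 = 13*(1/403) - (-276)/448 = 1/31 - 1*(-69/112) = 1/31 + 69/112 = 2251/3472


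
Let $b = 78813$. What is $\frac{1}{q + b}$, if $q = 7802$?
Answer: $\frac{1}{86615} \approx 1.1545 \cdot 10^{-5}$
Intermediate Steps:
$\frac{1}{q + b} = \frac{1}{7802 + 78813} = \frac{1}{86615}$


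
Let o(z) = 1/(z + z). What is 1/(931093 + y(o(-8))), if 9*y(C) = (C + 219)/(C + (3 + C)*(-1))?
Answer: 432/402228673 ≈ 1.0740e-6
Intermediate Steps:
o(z) = 1/(2*z)
y(C) = -73/9 - C/27 (y(C) = ((C + 219)/(C + (3 + C)*(-1)))/9 = ((219 + C)/(C + (-3 - C)))/9 = ((219 + C)/(-3))/9 = ((219 + C)*(-⅓))/9 = (-73 - C/3)/9 = -73/9 - C/27)
1/(931093 + y(o(-8))) = 1/(931093 + (-73/9 - 1/(54*(-8)))) = 1/(931093 + (-73/9 - (-1)/(54*8))) = 1/(931093 + (-73/9 - 1/27*(-1/16))) = 1/(931093 + (-73/9 + 1/432)) = 1/(931093 - 3503/432) = 1/(402228673/432) = 432/402228673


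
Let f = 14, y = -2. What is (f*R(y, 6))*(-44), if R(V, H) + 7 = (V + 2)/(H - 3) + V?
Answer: 5544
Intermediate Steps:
R(V, H) = -7 + V + (2 + V)/(-3 + H) (R(V, H) = -7 + ((V + 2)/(H - 3) + V) = -7 + ((2 + V)/(-3 + H) + V) = -7 + (V + (2 + V)/(-3 + H)) = -7 + V + (2 + V)/(-3 + H))
(f*R(y, 6))*(-44) = (14*((23 - 7*6 - 2*(-2) + 6*(-2))/(-3 + 6)))*(-44) = (14*((23 - 42 + 4 - 12)/3))*(-44) = (14*((1/3)*(-27)))*(-44) = (14*(-9))*(-44) = -126*(-44) = 5544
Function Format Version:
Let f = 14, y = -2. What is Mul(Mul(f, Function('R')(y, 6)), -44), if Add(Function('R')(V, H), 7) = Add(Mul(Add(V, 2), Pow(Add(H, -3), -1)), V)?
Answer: 5544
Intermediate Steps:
Function('R')(V, H) = Add(-7, V, Mul(Pow(Add(-3, H), -1), Add(2, V))) (Function('R')(V, H) = Add(-7, Add(Mul(Add(V, 2), Pow(Add(H, -3), -1)), V)) = Add(-7, Add(Mul(Add(2, V), Pow(Add(-3, H), -1)), V)) = Add(-7, Add(Mul(Pow(Add(-3, H), -1), Add(2, V)), V)) = Add(-7, Add(V, Mul(Pow(Add(-3, H), -1), Add(2, V)))) = Add(-7, V, Mul(Pow(Add(-3, H), -1), Add(2, V))))
Mul(Mul(f, Function('R')(y, 6)), -44) = Mul(Mul(14, Mul(Pow(Add(-3, 6), -1), Add(23, Mul(-7, 6), Mul(-2, -2), Mul(6, -2)))), -44) = Mul(Mul(14, Mul(Pow(3, -1), Add(23, -42, 4, -12))), -44) = Mul(Mul(14, Mul(Rational(1, 3), -27)), -44) = Mul(Mul(14, -9), -44) = Mul(-126, -44) = 5544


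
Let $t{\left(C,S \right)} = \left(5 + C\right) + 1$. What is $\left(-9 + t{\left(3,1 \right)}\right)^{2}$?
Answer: $0$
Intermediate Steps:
$t{\left(C,S \right)} = 6 + C$
$\left(-9 + t{\left(3,1 \right)}\right)^{2} = \left(-9 + \left(6 + 3\right)\right)^{2} = \left(-9 + 9\right)^{2} = 0^{2} = 0$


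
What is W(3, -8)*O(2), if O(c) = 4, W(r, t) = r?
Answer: 12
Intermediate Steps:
W(3, -8)*O(2) = 3*4 = 12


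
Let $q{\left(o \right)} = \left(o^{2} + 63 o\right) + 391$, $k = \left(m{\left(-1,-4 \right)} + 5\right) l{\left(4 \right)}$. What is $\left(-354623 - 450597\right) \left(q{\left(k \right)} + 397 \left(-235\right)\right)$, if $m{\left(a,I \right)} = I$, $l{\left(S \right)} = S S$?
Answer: $73790360800$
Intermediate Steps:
$l{\left(S \right)} = S^{2}$
$k = 16$ ($k = \left(-4 + 5\right) 4^{2} = 1 \cdot 16 = 16$)
$q{\left(o \right)} = 391 + o^{2} + 63 o$
$\left(-354623 - 450597\right) \left(q{\left(k \right)} + 397 \left(-235\right)\right) = \left(-354623 - 450597\right) \left(\left(391 + 16^{2} + 63 \cdot 16\right) + 397 \left(-235\right)\right) = - 805220 \left(\left(391 + 256 + 1008\right) - 93295\right) = - 805220 \left(1655 - 93295\right) = \left(-805220\right) \left(-91640\right) = 73790360800$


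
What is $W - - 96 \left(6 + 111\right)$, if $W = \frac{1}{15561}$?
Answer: $\frac{174781153}{15561} \approx 11232.0$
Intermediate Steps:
$W = \frac{1}{15561} \approx 6.4263 \cdot 10^{-5}$
$W - - 96 \left(6 + 111\right) = \frac{1}{15561} - - 96 \left(6 + 111\right) = \frac{1}{15561} - \left(-96\right) 117 = \frac{1}{15561} - -11232 = \frac{1}{15561} + 11232 = \frac{174781153}{15561}$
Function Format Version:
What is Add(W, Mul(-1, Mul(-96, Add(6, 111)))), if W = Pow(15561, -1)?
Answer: Rational(174781153, 15561) ≈ 11232.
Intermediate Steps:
W = Rational(1, 15561) ≈ 6.4263e-5
Add(W, Mul(-1, Mul(-96, Add(6, 111)))) = Add(Rational(1, 15561), Mul(-1, Mul(-96, Add(6, 111)))) = Add(Rational(1, 15561), Mul(-1, Mul(-96, 117))) = Add(Rational(1, 15561), Mul(-1, -11232)) = Add(Rational(1, 15561), 11232) = Rational(174781153, 15561)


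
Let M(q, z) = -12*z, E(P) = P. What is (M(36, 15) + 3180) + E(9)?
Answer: 3009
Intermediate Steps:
(M(36, 15) + 3180) + E(9) = (-12*15 + 3180) + 9 = (-180 + 3180) + 9 = 3000 + 9 = 3009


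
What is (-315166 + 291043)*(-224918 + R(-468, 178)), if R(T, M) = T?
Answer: 5436986478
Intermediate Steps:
(-315166 + 291043)*(-224918 + R(-468, 178)) = (-315166 + 291043)*(-224918 - 468) = -24123*(-225386) = 5436986478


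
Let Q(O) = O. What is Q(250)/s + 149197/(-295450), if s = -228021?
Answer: -34093911637/67368804450 ≈ -0.50608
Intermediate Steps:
Q(250)/s + 149197/(-295450) = 250/(-228021) + 149197/(-295450) = 250*(-1/228021) + 149197*(-1/295450) = -250/228021 - 149197/295450 = -34093911637/67368804450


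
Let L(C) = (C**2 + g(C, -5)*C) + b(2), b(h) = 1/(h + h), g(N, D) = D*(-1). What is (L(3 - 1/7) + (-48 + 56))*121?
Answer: 728057/196 ≈ 3714.6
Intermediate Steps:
g(N, D) = -D
b(h) = 1/(2*h)
L(C) = 1/4 + C**2 + 5*C (L(C) = (C**2 + (-1*(-5))*C) + (1/2)/2 = (C**2 + 5*C) + (1/2)*(1/2) = (C**2 + 5*C) + 1/4 = 1/4 + C**2 + 5*C)
(L(3 - 1/7) + (-48 + 56))*121 = ((1/4 + (3 - 1/7)**2 + 5*(3 - 1/7)) + (-48 + 56))*121 = ((1/4 + (3 - 1*1/7)**2 + 5*(3 - 1*1/7)) + 8)*121 = ((1/4 + (3 - 1/7)**2 + 5*(3 - 1/7)) + 8)*121 = ((1/4 + (20/7)**2 + 5*(20/7)) + 8)*121 = ((1/4 + 400/49 + 100/7) + 8)*121 = (4449/196 + 8)*121 = (6017/196)*121 = 728057/196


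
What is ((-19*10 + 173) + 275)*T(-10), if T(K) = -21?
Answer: -5418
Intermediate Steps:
((-19*10 + 173) + 275)*T(-10) = ((-19*10 + 173) + 275)*(-21) = ((-190 + 173) + 275)*(-21) = (-17 + 275)*(-21) = 258*(-21) = -5418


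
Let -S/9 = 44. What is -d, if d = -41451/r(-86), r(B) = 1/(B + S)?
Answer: -19979382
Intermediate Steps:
S = -396 (S = -9*44 = -396)
r(B) = 1/(-396 + B) (r(B) = 1/(B - 396) = 1/(-396 + B))
d = 19979382 (d = -41451/(1/(-396 - 86)) = -41451/(1/(-482)) = -41451/(-1/482) = -41451*(-482) = 19979382)
-d = -1*19979382 = -19979382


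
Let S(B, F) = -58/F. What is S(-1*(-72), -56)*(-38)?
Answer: -551/14 ≈ -39.357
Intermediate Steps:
S(-1*(-72), -56)*(-38) = -58/(-56)*(-38) = -58*(-1/56)*(-38) = (29/28)*(-38) = -551/14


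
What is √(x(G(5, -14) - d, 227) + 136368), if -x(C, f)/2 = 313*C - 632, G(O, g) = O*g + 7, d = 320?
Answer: √377390 ≈ 614.32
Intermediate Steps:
G(O, g) = 7 + O*g
x(C, f) = 1264 - 626*C (x(C, f) = -2*(313*C - 632) = -2*(-632 + 313*C) = 1264 - 626*C)
√(x(G(5, -14) - d, 227) + 136368) = √((1264 - 626*((7 + 5*(-14)) - 1*320)) + 136368) = √((1264 - 626*((7 - 70) - 320)) + 136368) = √((1264 - 626*(-63 - 320)) + 136368) = √((1264 - 626*(-383)) + 136368) = √((1264 + 239758) + 136368) = √(241022 + 136368) = √377390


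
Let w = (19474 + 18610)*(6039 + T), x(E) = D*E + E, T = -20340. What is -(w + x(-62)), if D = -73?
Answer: 544634820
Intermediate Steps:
x(E) = -72*E (x(E) = -73*E + E = -72*E)
w = -544639284 (w = (19474 + 18610)*(6039 - 20340) = 38084*(-14301) = -544639284)
-(w + x(-62)) = -(-544639284 - 72*(-62)) = -(-544639284 + 4464) = -1*(-544634820) = 544634820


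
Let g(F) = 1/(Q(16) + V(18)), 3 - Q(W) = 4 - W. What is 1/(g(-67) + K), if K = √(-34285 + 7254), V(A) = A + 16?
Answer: 49/64901432 - 2401*I*√27031/64901432 ≈ 7.5499e-7 - 0.0060823*I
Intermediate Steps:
Q(W) = -1 + W (Q(W) = 3 - (4 - W) = 3 + (-4 + W) = -1 + W)
V(A) = 16 + A
g(F) = 1/49 (g(F) = 1/((-1 + 16) + (16 + 18)) = 1/(15 + 34) = 1/49)
K = I*√27031 (K = √(-27031) = I*√27031 ≈ 164.41*I)
1/(g(-67) + K) = 1/(1/49 + I*√27031)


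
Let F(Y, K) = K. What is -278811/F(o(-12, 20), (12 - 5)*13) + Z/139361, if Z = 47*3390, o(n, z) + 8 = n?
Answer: -2987760057/975527 ≈ -3062.7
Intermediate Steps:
o(n, z) = -8 + n
Z = 159330
-278811/F(o(-12, 20), (12 - 5)*13) + Z/139361 = -278811*1/(13*(12 - 5)) + 159330/139361 = -278811/(7*13) + 159330*(1/139361) = -278811/91 + 159330/139361 = -278811*1/91 + 159330/139361 = -21447/7 + 159330/139361 = -2987760057/975527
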